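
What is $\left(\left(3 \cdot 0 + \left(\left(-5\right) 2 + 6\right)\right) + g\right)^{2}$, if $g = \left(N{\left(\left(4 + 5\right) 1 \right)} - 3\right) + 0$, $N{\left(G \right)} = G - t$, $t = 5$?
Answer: $9$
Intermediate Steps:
$N{\left(G \right)} = -5 + G$ ($N{\left(G \right)} = G - 5 = -5 + G$)
$g = 1$ ($g = \left(\left(-5 + \left(4 + 5\right) 1\right) - 3\right) + 0 = \left(\left(-5 + 9 \cdot 1\right) - 3\right) + 0 = \left(\left(-5 + 9\right) - 3\right) + 0 = \left(4 - 3\right) + 0 = 1 + 0 = 1$)
$\left(\left(3 \cdot 0 + \left(\left(-5\right) 2 + 6\right)\right) + g\right)^{2} = \left(\left(3 \cdot 0 + \left(\left(-5\right) 2 + 6\right)\right) + 1\right)^{2} = \left(\left(0 + \left(-10 + 6\right)\right) + 1\right)^{2} = \left(\left(0 - 4\right) + 1\right)^{2} = \left(-4 + 1\right)^{2} = \left(-3\right)^{2} = 9$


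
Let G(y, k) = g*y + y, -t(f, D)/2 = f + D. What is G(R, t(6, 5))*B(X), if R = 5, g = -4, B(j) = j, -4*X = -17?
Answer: -255/4 ≈ -63.750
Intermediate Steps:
X = 17/4 (X = -1/4*(-17) = 17/4 ≈ 4.2500)
t(f, D) = -2*D - 2*f (t(f, D) = -2*(f + D) = -2*(D + f) = -2*D - 2*f)
G(y, k) = -3*y (G(y, k) = -4*y + y = -3*y)
G(R, t(6, 5))*B(X) = -3*5*(17/4) = -15*17/4 = -255/4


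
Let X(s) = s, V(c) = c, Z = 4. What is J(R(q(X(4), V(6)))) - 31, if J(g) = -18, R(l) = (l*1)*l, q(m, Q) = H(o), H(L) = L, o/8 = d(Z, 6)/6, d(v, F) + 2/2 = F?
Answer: -49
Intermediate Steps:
d(v, F) = -1 + F
o = 20/3 (o = 8*((-1 + 6)/6) = 8*(5*(⅙)) = 8*(⅚) = 20/3 ≈ 6.6667)
q(m, Q) = 20/3
R(l) = l² (R(l) = l*l = l²)
J(R(q(X(4), V(6)))) - 31 = -18 - 31 = -49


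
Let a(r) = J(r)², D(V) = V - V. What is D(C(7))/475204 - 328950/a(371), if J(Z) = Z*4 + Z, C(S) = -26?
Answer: -13158/137641 ≈ -0.095597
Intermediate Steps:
D(V) = 0
J(Z) = 5*Z (J(Z) = 4*Z + Z = 5*Z)
a(r) = 25*r² (a(r) = (5*r)² = 25*r²)
D(C(7))/475204 - 328950/a(371) = 0/475204 - 328950/(25*371²) = 0*(1/475204) - 328950/(25*137641) = 0 - 328950/3441025 = 0 - 328950*1/3441025 = 0 - 13158/137641 = -13158/137641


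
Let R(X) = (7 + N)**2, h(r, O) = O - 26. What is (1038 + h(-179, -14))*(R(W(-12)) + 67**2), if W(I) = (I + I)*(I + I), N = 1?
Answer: 4543894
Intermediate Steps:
h(r, O) = -26 + O
W(I) = 4*I**2 (W(I) = (2*I)*(2*I) = 4*I**2)
R(X) = 64 (R(X) = (7 + 1)**2 = 8**2 = 64)
(1038 + h(-179, -14))*(R(W(-12)) + 67**2) = (1038 + (-26 - 14))*(64 + 67**2) = (1038 - 40)*(64 + 4489) = 998*4553 = 4543894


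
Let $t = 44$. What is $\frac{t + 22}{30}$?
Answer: $\frac{11}{5} \approx 2.2$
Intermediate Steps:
$\frac{t + 22}{30} = \frac{44 + 22}{30} = 66 \cdot \frac{1}{30} = \frac{11}{5}$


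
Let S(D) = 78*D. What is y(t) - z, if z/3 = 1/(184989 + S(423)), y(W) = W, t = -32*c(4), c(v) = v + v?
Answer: -18601217/72661 ≈ -256.00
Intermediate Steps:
c(v) = 2*v
t = -256 (t = -64*4 = -32*8 = -256)
z = 1/72661 (z = 3/(184989 + 78*423) = 3/(184989 + 32994) = 3/217983 = 3*(1/217983) = 1/72661 ≈ 1.3763e-5)
y(t) - z = -256 - 1*1/72661 = -256 - 1/72661 = -18601217/72661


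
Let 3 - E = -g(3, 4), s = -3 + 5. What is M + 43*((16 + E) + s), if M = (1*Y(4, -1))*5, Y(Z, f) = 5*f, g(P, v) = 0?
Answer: 878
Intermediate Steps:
s = 2
E = 3 (E = 3 - (-1)*0 = 3 - 1*0 = 3 + 0 = 3)
M = -25 (M = (1*(5*(-1)))*5 = (1*(-5))*5 = -5*5 = -25)
M + 43*((16 + E) + s) = -25 + 43*((16 + 3) + 2) = -25 + 43*(19 + 2) = -25 + 43*21 = -25 + 903 = 878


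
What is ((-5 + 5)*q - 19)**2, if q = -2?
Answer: 361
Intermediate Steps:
((-5 + 5)*q - 19)**2 = ((-5 + 5)*(-2) - 19)**2 = (0*(-2) - 19)**2 = (0 - 19)**2 = (-19)**2 = 361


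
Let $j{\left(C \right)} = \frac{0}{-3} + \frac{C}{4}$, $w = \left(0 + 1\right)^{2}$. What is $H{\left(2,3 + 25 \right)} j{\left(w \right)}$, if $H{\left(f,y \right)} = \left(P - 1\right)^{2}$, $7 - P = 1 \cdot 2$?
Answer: $4$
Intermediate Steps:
$P = 5$ ($P = 7 - 1 \cdot 2 = 7 - 2 = 5$)
$H{\left(f,y \right)} = 16$ ($H{\left(f,y \right)} = \left(5 - 1\right)^{2} = 4^{2} = 16$)
$w = 1$ ($w = 1^{2} = 1$)
$j{\left(C \right)} = \frac{C}{4}$ ($j{\left(C \right)} = 0 \left(- \frac{1}{3}\right) + C \frac{1}{4} = 0 + \frac{C}{4} = \frac{C}{4}$)
$H{\left(2,3 + 25 \right)} j{\left(w \right)} = 16 \cdot \frac{1}{4} \cdot 1 = 16 \cdot \frac{1}{4} = 4$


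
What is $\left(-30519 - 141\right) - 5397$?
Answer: $-36057$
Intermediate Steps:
$\left(-30519 - 141\right) - 5397 = -30660 + \left(-13347 + 7950\right) = -30660 - 5397 = -36057$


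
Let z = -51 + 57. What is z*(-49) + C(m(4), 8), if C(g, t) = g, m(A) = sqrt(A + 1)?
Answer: -294 + sqrt(5) ≈ -291.76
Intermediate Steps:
m(A) = sqrt(1 + A)
z = 6
z*(-49) + C(m(4), 8) = 6*(-49) + sqrt(1 + 4) = -294 + sqrt(5)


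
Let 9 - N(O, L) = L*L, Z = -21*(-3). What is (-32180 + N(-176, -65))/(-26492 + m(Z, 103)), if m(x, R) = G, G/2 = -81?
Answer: 18198/13327 ≈ 1.3655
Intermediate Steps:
Z = 63
G = -162 (G = 2*(-81) = -162)
m(x, R) = -162
N(O, L) = 9 - L² (N(O, L) = 9 - L*L = 9 - L²)
(-32180 + N(-176, -65))/(-26492 + m(Z, 103)) = (-32180 + (9 - 1*(-65)²))/(-26492 - 162) = (-32180 + (9 - 1*4225))/(-26654) = (-32180 + (9 - 4225))*(-1/26654) = (-32180 - 4216)*(-1/26654) = -36396*(-1/26654) = 18198/13327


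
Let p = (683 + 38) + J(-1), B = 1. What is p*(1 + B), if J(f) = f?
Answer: 1440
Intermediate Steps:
p = 720 (p = (683 + 38) - 1 = 721 - 1 = 720)
p*(1 + B) = 720*(1 + 1) = 720*2 = 1440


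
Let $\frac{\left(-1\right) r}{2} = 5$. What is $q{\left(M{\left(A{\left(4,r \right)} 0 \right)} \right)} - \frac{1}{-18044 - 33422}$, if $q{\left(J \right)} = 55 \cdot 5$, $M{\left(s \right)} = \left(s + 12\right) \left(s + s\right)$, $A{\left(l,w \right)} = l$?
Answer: $\frac{14153151}{51466} \approx 275.0$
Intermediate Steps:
$r = -10$ ($r = \left(-2\right) 5 = -10$)
$M{\left(s \right)} = 2 s \left(12 + s\right)$ ($M{\left(s \right)} = \left(12 + s\right) 2 s = 2 s \left(12 + s\right)$)
$q{\left(J \right)} = 275$
$q{\left(M{\left(A{\left(4,r \right)} 0 \right)} \right)} - \frac{1}{-18044 - 33422} = 275 - \frac{1}{-18044 - 33422} = 275 - \frac{1}{-51466} = 275 - - \frac{1}{51466} = 275 + \frac{1}{51466} = \frac{14153151}{51466}$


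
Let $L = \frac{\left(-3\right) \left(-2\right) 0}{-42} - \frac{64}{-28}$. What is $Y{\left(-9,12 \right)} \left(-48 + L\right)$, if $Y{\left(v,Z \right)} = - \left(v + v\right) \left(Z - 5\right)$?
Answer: $-5760$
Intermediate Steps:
$L = \frac{16}{7}$ ($L = 6 \cdot 0 \left(- \frac{1}{42}\right) - - \frac{16}{7} = 0 \left(- \frac{1}{42}\right) + \frac{16}{7} = 0 + \frac{16}{7} = \frac{16}{7} \approx 2.2857$)
$Y{\left(v,Z \right)} = - 2 v \left(-5 + Z\right)$
$Y{\left(-9,12 \right)} \left(-48 + L\right) = 2 \left(-9\right) \left(5 - 12\right) \left(-48 + \frac{16}{7}\right) = 2 \left(-9\right) \left(5 - 12\right) \left(- \frac{320}{7}\right) = 2 \left(-9\right) \left(-7\right) \left(- \frac{320}{7}\right) = 126 \left(- \frac{320}{7}\right) = -5760$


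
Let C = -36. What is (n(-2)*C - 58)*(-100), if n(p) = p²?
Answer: 20200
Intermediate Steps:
(n(-2)*C - 58)*(-100) = ((-2)²*(-36) - 58)*(-100) = (4*(-36) - 58)*(-100) = (-144 - 58)*(-100) = -202*(-100) = 20200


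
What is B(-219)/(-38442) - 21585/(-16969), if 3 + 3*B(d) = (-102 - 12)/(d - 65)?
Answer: 553190179/434881532 ≈ 1.2720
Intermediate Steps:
B(d) = -1 - 38/(-65 + d) (B(d) = -1 + ((-102 - 12)/(d - 65))/3 = -1 + (-114/(-65 + d))/3 = -1 - 38/(-65 + d))
B(-219)/(-38442) - 21585/(-16969) = ((27 - 1*(-219))/(-65 - 219))/(-38442) - 21585/(-16969) = ((27 + 219)/(-284))*(-1/38442) - 21585*(-1/16969) = -1/284*246*(-1/38442) + 21585/16969 = -123/142*(-1/38442) + 21585/16969 = 41/1819588 + 21585/16969 = 553190179/434881532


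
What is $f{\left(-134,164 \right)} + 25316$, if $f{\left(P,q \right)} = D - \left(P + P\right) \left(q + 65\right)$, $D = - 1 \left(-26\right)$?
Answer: $86714$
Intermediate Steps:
$D = 26$ ($D = \left(-1\right) \left(-26\right) = 26$)
$f{\left(P,q \right)} = 26 - 2 P \left(65 + q\right)$ ($f{\left(P,q \right)} = 26 - \left(P + P\right) \left(q + 65\right) = 26 - 2 P \left(65 + q\right)$)
$f{\left(-134,164 \right)} + 25316 = \left(26 - -17420 - \left(-268\right) 164\right) + 25316 = \left(26 + 17420 + 43952\right) + 25316 = 61398 + 25316 = 86714$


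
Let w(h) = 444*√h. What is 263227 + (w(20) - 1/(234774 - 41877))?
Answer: 50775698618/192897 + 888*√5 ≈ 2.6521e+5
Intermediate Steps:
263227 + (w(20) - 1/(234774 - 41877)) = 263227 + (444*√20 - 1/(234774 - 41877)) = 263227 + (444*(2*√5) - 1/192897) = 263227 + (888*√5 - 1*1/192897) = 263227 + (888*√5 - 1/192897) = 263227 + (-1/192897 + 888*√5) = 50775698618/192897 + 888*√5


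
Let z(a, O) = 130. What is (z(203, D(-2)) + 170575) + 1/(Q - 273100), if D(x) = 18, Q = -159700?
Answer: 73881123999/432800 ≈ 1.7071e+5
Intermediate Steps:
(z(203, D(-2)) + 170575) + 1/(Q - 273100) = (130 + 170575) + 1/(-159700 - 273100) = 170705 + 1/(-432800) = 170705 - 1/432800 = 73881123999/432800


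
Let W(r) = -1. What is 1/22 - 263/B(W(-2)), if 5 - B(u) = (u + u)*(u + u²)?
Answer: -5781/110 ≈ -52.555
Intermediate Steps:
B(u) = 5 - 2*u*(u + u²) (B(u) = 5 - (u + u)*(u + u²) = 5 - 2*u*(u + u²))
1/22 - 263/B(W(-2)) = 1/22 - 263/(5 - 2*(-1)² - 2*(-1)³) = 1/22 - 263/(5 - 2*1 - 2*(-1)) = 1/22 - 263/(5 - 2 + 2) = 1/22 - 263/5 = -5781/110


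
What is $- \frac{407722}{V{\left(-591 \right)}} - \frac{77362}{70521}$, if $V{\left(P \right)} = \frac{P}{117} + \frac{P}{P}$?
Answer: $\frac{560676670061}{5571159} \approx 1.0064 \cdot 10^{5}$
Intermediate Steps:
$V{\left(P \right)} = 1 + \frac{P}{117}$ ($V{\left(P \right)} = P \frac{1}{117} + 1 = \frac{P}{117} + 1 = 1 + \frac{P}{117}$)
$- \frac{407722}{V{\left(-591 \right)}} - \frac{77362}{70521} = - \frac{407722}{1 + \frac{1}{117} \left(-591\right)} - \frac{77362}{70521} = - \frac{407722}{1 - \frac{197}{39}} - \frac{77362}{70521} = - \frac{407722}{- \frac{158}{39}} - \frac{77362}{70521} = \left(-407722\right) \left(- \frac{39}{158}\right) - \frac{77362}{70521} = \frac{7950579}{79} - \frac{77362}{70521} = \frac{560676670061}{5571159}$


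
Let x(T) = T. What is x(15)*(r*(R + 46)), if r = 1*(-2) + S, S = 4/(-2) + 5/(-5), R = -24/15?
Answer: -3330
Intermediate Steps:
R = -8/5 (R = -24*1/15 = -8/5 ≈ -1.6000)
S = -3 (S = 4*(-½) + 5*(-⅕) = -2 - 1 = -3)
r = -5 (r = 1*(-2) - 3 = -2 - 3 = -5)
x(15)*(r*(R + 46)) = 15*(-5*(-8/5 + 46)) = 15*(-5*222/5) = 15*(-222) = -3330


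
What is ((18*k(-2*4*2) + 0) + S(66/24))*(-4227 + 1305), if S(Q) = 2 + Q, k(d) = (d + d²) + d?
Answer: -23590767/2 ≈ -1.1795e+7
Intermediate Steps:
k(d) = d² + 2*d
((18*k(-2*4*2) + 0) + S(66/24))*(-4227 + 1305) = ((18*((-2*4*2)*(2 - 2*4*2)) + 0) + (2 + 66/24))*(-4227 + 1305) = ((18*((-8*2)*(2 - 8*2)) + 0) + (2 + 66*(1/24)))*(-2922) = ((18*(-16*(2 - 16)) + 0) + (2 + 11/4))*(-2922) = ((18*(-16*(-14)) + 0) + 19/4)*(-2922) = ((18*224 + 0) + 19/4)*(-2922) = ((4032 + 0) + 19/4)*(-2922) = (4032 + 19/4)*(-2922) = (16147/4)*(-2922) = -23590767/2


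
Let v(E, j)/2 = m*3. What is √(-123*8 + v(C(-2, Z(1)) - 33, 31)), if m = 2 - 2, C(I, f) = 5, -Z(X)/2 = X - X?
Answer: 2*I*√246 ≈ 31.369*I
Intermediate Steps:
Z(X) = 0 (Z(X) = -2*(X - X) = -2*0 = 0)
m = 0
v(E, j) = 0 (v(E, j) = 2*(0*3) = 2*0 = 0)
√(-123*8 + v(C(-2, Z(1)) - 33, 31)) = √(-123*8 + 0) = √(-984 + 0) = √(-984) = 2*I*√246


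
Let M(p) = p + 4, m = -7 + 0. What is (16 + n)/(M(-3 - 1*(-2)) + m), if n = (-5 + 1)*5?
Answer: 1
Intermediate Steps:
m = -7
M(p) = 4 + p
n = -20 (n = -4*5 = -20)
(16 + n)/(M(-3 - 1*(-2)) + m) = (16 - 20)/((4 + (-3 - 1*(-2))) - 7) = -4/((4 + (-3 + 2)) - 7) = -4/((4 - 1) - 7) = -4/(3 - 7) = -4/(-4) = -4*(-¼) = 1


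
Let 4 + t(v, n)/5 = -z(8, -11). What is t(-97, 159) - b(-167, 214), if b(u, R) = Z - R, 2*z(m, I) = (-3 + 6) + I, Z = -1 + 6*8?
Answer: 167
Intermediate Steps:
Z = 47 (Z = -1 + 48 = 47)
z(m, I) = 3/2 + I/2 (z(m, I) = ((-3 + 6) + I)/2 = (3 + I)/2 = 3/2 + I/2)
t(v, n) = 0 (t(v, n) = -20 + 5*(-(3/2 + (1/2)*(-11))) = -20 + 5*(-(3/2 - 11/2)) = -20 + 5*(-1*(-4)) = -20 + 5*4 = -20 + 20 = 0)
b(u, R) = 47 - R
t(-97, 159) - b(-167, 214) = 0 - (47 - 1*214) = 0 - (47 - 214) = 0 - 1*(-167) = 0 + 167 = 167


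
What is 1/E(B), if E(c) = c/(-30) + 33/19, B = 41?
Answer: 570/211 ≈ 2.7014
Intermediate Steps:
E(c) = 33/19 - c/30 (E(c) = c*(-1/30) + 33*(1/19) = -c/30 + 33/19 = 33/19 - c/30)
1/E(B) = 1/(33/19 - 1/30*41) = 1/(33/19 - 41/30) = 1/(211/570) = 570/211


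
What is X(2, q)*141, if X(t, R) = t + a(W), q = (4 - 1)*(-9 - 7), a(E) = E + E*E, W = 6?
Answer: 6204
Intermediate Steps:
a(E) = E + E**2
q = -48 (q = 3*(-16) = -48)
X(t, R) = 42 + t (X(t, R) = t + 6*(1 + 6) = t + 6*7 = t + 42 = 42 + t)
X(2, q)*141 = (42 + 2)*141 = 44*141 = 6204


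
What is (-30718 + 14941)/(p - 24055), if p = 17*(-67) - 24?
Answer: 1753/2802 ≈ 0.62562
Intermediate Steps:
p = -1163 (p = -1139 - 24 = -1163)
(-30718 + 14941)/(p - 24055) = (-30718 + 14941)/(-1163 - 24055) = -15777/(-25218) = -15777*(-1/25218) = 1753/2802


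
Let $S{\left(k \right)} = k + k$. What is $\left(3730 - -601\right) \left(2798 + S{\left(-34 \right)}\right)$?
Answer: $11823630$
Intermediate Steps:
$S{\left(k \right)} = 2 k$
$\left(3730 - -601\right) \left(2798 + S{\left(-34 \right)}\right) = \left(3730 - -601\right) \left(2798 + 2 \left(-34\right)\right) = \left(3730 + \left(-1687 + 2288\right)\right) \left(2798 - 68\right) = \left(3730 + 601\right) 2730 = 4331 \cdot 2730 = 11823630$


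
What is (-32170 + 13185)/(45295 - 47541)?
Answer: 18985/2246 ≈ 8.4528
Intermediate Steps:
(-32170 + 13185)/(45295 - 47541) = -18985/(-2246) = -18985*(-1/2246) = 18985/2246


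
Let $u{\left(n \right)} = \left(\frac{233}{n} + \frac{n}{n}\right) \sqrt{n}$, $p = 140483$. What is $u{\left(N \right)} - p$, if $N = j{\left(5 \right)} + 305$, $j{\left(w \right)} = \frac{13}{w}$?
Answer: $-140483 + \frac{2703 \sqrt{7690}}{7690} \approx -1.4045 \cdot 10^{5}$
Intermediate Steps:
$N = \frac{1538}{5}$ ($N = \frac{13}{5} + 305 = \frac{1538}{5} \approx 307.6$)
$u{\left(n \right)} = \sqrt{n} \left(1 + \frac{233}{n}\right)$ ($u{\left(n \right)} = \left(\frac{233}{n} + 1\right) \sqrt{n} = \left(1 + \frac{233}{n}\right) \sqrt{n} = \sqrt{n} \left(1 + \frac{233}{n}\right)$)
$u{\left(N \right)} - p = \frac{233 + \frac{1538}{5}}{\frac{1}{5} \sqrt{7690}} - 140483 = \frac{\sqrt{7690}}{1538} \cdot \frac{2703}{5} - 140483 = \frac{2703 \sqrt{7690}}{7690} - 140483 = -140483 + \frac{2703 \sqrt{7690}}{7690}$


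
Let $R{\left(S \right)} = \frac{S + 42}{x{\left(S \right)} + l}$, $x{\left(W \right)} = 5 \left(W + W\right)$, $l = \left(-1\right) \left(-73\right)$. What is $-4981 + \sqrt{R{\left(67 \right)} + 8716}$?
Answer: $-4981 + \frac{\sqrt{4811740071}}{743} \approx -4887.6$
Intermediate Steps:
$l = 73$
$x{\left(W \right)} = 10 W$ ($x{\left(W \right)} = 5 \cdot 2 W = 10 W$)
$R{\left(S \right)} = \frac{42 + S}{73 + 10 S}$ ($R{\left(S \right)} = \frac{S + 42}{10 S + 73} = \frac{42 + S}{73 + 10 S}$)
$-4981 + \sqrt{R{\left(67 \right)} + 8716} = -4981 + \sqrt{\frac{42 + 67}{73 + 10 \cdot 67} + 8716} = -4981 + \sqrt{\frac{1}{73 + 670} \cdot 109 + 8716} = -4981 + \sqrt{\frac{1}{743} \cdot 109 + 8716} = -4981 + \sqrt{\frac{109}{743} + 8716} = -4981 + \sqrt{\frac{6476097}{743}} = -4981 + \frac{\sqrt{4811740071}}{743}$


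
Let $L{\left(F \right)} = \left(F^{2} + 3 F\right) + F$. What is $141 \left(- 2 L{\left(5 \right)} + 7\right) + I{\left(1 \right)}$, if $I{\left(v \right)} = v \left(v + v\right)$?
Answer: $-11701$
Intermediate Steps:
$I{\left(v \right)} = 2 v^{2}$ ($I{\left(v \right)} = v 2 v = 2 v^{2}$)
$L{\left(F \right)} = F^{2} + 4 F$
$141 \left(- 2 L{\left(5 \right)} + 7\right) + I{\left(1 \right)} = 141 \left(- 2 \cdot 5 \left(4 + 5\right) + 7\right) + 2 \cdot 1^{2} = 141 \left(- 2 \cdot 5 \cdot 9 + 7\right) + 2 \cdot 1 = 141 \left(\left(-2\right) 45 + 7\right) + 2 = 141 \left(-90 + 7\right) + 2 = 141 \left(-83\right) + 2 = -11703 + 2 = -11701$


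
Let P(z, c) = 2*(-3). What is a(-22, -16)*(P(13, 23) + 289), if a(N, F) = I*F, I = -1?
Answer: 4528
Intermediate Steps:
a(N, F) = -F
P(z, c) = -6
a(-22, -16)*(P(13, 23) + 289) = (-1*(-16))*(-6 + 289) = 16*283 = 4528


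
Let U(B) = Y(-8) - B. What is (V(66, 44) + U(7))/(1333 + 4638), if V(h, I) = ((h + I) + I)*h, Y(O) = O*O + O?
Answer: 1459/853 ≈ 1.7104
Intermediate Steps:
Y(O) = O + O² (Y(O) = O² + O = O + O²)
V(h, I) = h*(h + 2*I) (V(h, I) = ((I + h) + I)*h = (h + 2*I)*h = h*(h + 2*I))
U(B) = 56 - B (U(B) = -8*(1 - 8) - B = -8*(-7) - B = 56 - B)
(V(66, 44) + U(7))/(1333 + 4638) = (66*(66 + 2*44) + (56 - 1*7))/(1333 + 4638) = (66*(66 + 88) + (56 - 7))/5971 = (66*154 + 49)*(1/5971) = (10164 + 49)*(1/5971) = 10213*(1/5971) = 1459/853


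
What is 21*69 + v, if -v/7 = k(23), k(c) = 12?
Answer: 1365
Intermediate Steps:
v = -84 (v = -7*12 = -84)
21*69 + v = 21*69 - 84 = 1449 - 84 = 1365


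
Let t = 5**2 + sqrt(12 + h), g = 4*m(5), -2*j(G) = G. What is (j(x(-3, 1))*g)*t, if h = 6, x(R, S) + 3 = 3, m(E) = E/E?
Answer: 0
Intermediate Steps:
m(E) = 1
x(R, S) = 0 (x(R, S) = -3 + 3 = 0)
j(G) = -G/2
g = 4 (g = 4*1 = 4)
t = 25 + 3*sqrt(2) (t = 5**2 + sqrt(12 + 6) = 25 + sqrt(18) = 25 + 3*sqrt(2) ≈ 29.243)
(j(x(-3, 1))*g)*t = (-1/2*0*4)*(25 + 3*sqrt(2)) = (0*4)*(25 + 3*sqrt(2)) = 0*(25 + 3*sqrt(2)) = 0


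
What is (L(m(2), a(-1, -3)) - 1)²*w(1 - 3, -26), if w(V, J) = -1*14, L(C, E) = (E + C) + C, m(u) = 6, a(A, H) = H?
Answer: -896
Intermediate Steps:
L(C, E) = E + 2*C (L(C, E) = (C + E) + C = E + 2*C)
w(V, J) = -14
(L(m(2), a(-1, -3)) - 1)²*w(1 - 3, -26) = ((-3 + 2*6) - 1)²*(-14) = ((-3 + 12) - 1)²*(-14) = (9 - 1)²*(-14) = 8²*(-14) = 64*(-14) = -896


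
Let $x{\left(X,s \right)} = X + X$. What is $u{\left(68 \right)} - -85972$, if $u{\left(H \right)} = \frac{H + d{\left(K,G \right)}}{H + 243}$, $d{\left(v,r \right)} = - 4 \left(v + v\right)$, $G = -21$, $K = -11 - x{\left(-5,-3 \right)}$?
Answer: $\frac{26737368}{311} \approx 85972.0$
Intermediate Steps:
$x{\left(X,s \right)} = 2 X$
$K = -1$ ($K = -11 - 2 \left(-5\right) = -11 - -10 = -11 + 10 = -1$)
$d{\left(v,r \right)} = - 8 v$ ($d{\left(v,r \right)} = - 4 \cdot 2 v = - 8 v$)
$u{\left(H \right)} = \frac{8 + H}{243 + H}$ ($u{\left(H \right)} = \frac{H - -8}{H + 243} = \frac{H + 8}{243 + H} = \frac{8 + H}{243 + H}$)
$u{\left(68 \right)} - -85972 = \frac{8 + 68}{243 + 68} - -85972 = \frac{1}{311} \cdot 76 + 85972 = \frac{76}{311} + 85972 = \frac{26737368}{311}$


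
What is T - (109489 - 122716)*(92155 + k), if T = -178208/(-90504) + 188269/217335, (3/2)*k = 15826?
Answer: 1113376279175995324/819570285 ≈ 1.3585e+9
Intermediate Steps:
k = 31652/3 (k = (⅔)*15826 = 31652/3 ≈ 10551.)
T = 2323747219/819570285 (T = -178208*(-1/90504) + 188269*(1/217335) = 22276/11313 + 188269/217335 = 2323747219/819570285 ≈ 2.8353)
T - (109489 - 122716)*(92155 + k) = 2323747219/819570285 - (109489 - 122716)*(92155 + 31652/3) = 2323747219/819570285 - (-13227)*308117/3 = 2323747219/819570285 - 1*(-1358487853) = 2323747219/819570285 + 1358487853 = 1113376279175995324/819570285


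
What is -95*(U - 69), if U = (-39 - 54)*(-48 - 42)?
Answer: -788595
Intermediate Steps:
U = 8370 (U = -93*(-90) = 8370)
-95*(U - 69) = -95*(8370 - 69) = -95*8301 = -788595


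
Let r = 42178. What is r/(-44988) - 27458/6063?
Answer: -82833651/15153458 ≈ -5.4663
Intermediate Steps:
r/(-44988) - 27458/6063 = 42178/(-44988) - 27458/6063 = 42178*(-1/44988) - 27458*1/6063 = -21089/22494 - 27458/6063 = -82833651/15153458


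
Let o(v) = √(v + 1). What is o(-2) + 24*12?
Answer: 288 + I ≈ 288.0 + 1.0*I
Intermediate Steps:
o(v) = √(1 + v)
o(-2) + 24*12 = √(1 - 2) + 24*12 = √(-1) + 288 = I + 288 = 288 + I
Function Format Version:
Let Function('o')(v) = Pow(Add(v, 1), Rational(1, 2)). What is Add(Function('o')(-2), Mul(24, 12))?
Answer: Add(288, I) ≈ Add(288.00, Mul(1.0000, I))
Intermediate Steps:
Function('o')(v) = Pow(Add(1, v), Rational(1, 2))
Add(Function('o')(-2), Mul(24, 12)) = Add(Pow(Add(1, -2), Rational(1, 2)), Mul(24, 12)) = Add(Pow(-1, Rational(1, 2)), 288) = Add(I, 288) = Add(288, I)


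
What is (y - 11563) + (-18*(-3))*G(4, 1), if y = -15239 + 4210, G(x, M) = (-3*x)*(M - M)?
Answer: -22592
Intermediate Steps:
G(x, M) = 0 (G(x, M) = -3*x*0 = 0)
y = -11029
(y - 11563) + (-18*(-3))*G(4, 1) = (-11029 - 11563) - 18*(-3)*0 = -22592 + 54*0 = -22592 + 0 = -22592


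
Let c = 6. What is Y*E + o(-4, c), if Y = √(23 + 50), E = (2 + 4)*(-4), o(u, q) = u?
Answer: -4 - 24*√73 ≈ -209.06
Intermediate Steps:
E = -24 (E = 6*(-4) = -24)
Y = √73 ≈ 8.5440
Y*E + o(-4, c) = √73*(-24) - 4 = -24*√73 - 4 = -4 - 24*√73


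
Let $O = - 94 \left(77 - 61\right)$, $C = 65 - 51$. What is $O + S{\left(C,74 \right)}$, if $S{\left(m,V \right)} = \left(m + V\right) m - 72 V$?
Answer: $-5600$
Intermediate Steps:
$C = 14$
$S{\left(m,V \right)} = - 72 V + m \left(V + m\right)$ ($S{\left(m,V \right)} = \left(V + m\right) m - 72 V = m \left(V + m\right) - 72 V = - 72 V + m \left(V + m\right)$)
$O = -1504$ ($O = \left(-94\right) 16 = -1504$)
$O + S{\left(C,74 \right)} = -1504 + \left(14^{2} - 5328 + 74 \cdot 14\right) = -1504 + \left(196 - 5328 + 1036\right) = -1504 - 4096 = -5600$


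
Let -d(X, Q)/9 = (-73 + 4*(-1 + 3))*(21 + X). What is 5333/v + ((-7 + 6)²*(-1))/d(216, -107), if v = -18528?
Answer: -246470771/856271520 ≈ -0.28784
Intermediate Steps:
d(X, Q) = 12285 + 585*X (d(X, Q) = -9*(-73 + 4*(-1 + 3))*(21 + X) = -9*(-73 + 4*2)*(21 + X) = -9*(-73 + 8)*(21 + X) = -(-585)*(21 + X) = -9*(-1365 - 65*X) = 12285 + 585*X)
5333/v + ((-7 + 6)²*(-1))/d(216, -107) = 5333/(-18528) + ((-7 + 6)²*(-1))/(12285 + 585*216) = 5333*(-1/18528) + ((-1)²*(-1))/(12285 + 126360) = -5333/18528 + (1*(-1))/138645 = -5333/18528 - 1*1/138645 = -5333/18528 - 1/138645 = -246470771/856271520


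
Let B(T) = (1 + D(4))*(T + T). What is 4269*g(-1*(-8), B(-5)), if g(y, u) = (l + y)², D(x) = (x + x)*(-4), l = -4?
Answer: 68304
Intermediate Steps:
D(x) = -8*x (D(x) = (2*x)*(-4) = -8*x)
B(T) = -62*T (B(T) = (1 - 8*4)*(T + T) = (1 - 32)*(2*T) = -62*T)
g(y, u) = (-4 + y)²
4269*g(-1*(-8), B(-5)) = 4269*(-4 - 1*(-8))² = 4269*(-4 + 8)² = 4269*4² = 4269*16 = 68304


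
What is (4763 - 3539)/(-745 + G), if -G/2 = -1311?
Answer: 1224/1877 ≈ 0.65210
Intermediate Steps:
G = 2622 (G = -2*(-1311) = 2622)
(4763 - 3539)/(-745 + G) = (4763 - 3539)/(-745 + 2622) = 1224/1877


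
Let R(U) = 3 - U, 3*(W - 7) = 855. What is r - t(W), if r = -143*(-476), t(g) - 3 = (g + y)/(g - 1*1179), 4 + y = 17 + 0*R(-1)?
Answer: 60373960/887 ≈ 68065.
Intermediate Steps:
W = 292 (W = 7 + (⅓)*855 = 7 + 285 = 292)
y = 13 (y = -4 + (17 + 0*(3 - 1*(-1))) = -4 + (17 + 0*(3 + 1)) = -4 + (17 + 0*4) = -4 + (17 + 0) = -4 + 17 = 13)
t(g) = 3 + (13 + g)/(-1179 + g) (t(g) = 3 + (g + 13)/(g - 1*1179) = 3 + (13 + g)/(g - 1179) = 3 + (13 + g)/(-1179 + g))
r = 68068
r - t(W) = 68068 - 4*(-881 + 292)/(-1179 + 292) = 68068 - 4*(-589)/(-887) = 68068 - 4*(-1)*(-589)/887 = 68068 - 1*2356/887 = 68068 - 2356/887 = 60373960/887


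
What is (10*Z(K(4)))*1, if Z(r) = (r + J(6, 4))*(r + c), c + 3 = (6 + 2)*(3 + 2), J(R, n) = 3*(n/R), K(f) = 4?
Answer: 2460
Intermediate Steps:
J(R, n) = 3*n/R
c = 37 (c = -3 + (6 + 2)*(3 + 2) = -3 + 8*5 = -3 + 40 = 37)
Z(r) = (2 + r)*(37 + r) (Z(r) = (r + 3*4/6)*(r + 37) = (r + 3*4*(⅙))*(37 + r) = (r + 2)*(37 + r) = (2 + r)*(37 + r))
(10*Z(K(4)))*1 = (10*(74 + 4² + 39*4))*1 = (10*(74 + 16 + 156))*1 = (10*246)*1 = 2460*1 = 2460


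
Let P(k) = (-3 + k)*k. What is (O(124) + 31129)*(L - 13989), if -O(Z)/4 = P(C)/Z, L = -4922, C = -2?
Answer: -18248906979/31 ≈ -5.8867e+8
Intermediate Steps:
P(k) = k*(-3 + k)
O(Z) = -40/Z (O(Z) = -4*(-2*(-3 - 2))/Z = -4*(-2*(-5))/Z = -40/Z)
(O(124) + 31129)*(L - 13989) = (-40/124 + 31129)*(-4922 - 13989) = (-40*1/124 + 31129)*(-18911) = (-10/31 + 31129)*(-18911) = (964989/31)*(-18911) = -18248906979/31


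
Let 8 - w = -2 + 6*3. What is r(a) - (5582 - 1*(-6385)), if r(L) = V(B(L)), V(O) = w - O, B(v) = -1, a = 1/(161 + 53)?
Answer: -11974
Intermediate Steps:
a = 1/214 ≈ 0.0046729
w = -8 (w = 8 - (-2 + 6*3) = 8 - (-2 + 18) = 8 - 1*16 = 8 - 16 = -8)
V(O) = -8 - O
r(L) = -7 (r(L) = -8 - 1*(-1) = -8 + 1 = -7)
r(a) - (5582 - 1*(-6385)) = -7 - (5582 - 1*(-6385)) = -7 - (5582 + 6385) = -7 - 1*11967 = -7 - 11967 = -11974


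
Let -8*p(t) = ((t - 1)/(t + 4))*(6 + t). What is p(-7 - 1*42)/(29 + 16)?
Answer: 43/324 ≈ 0.13272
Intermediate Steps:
p(t) = -(-1 + t)*(6 + t)/(8*(4 + t)) (p(t) = -(t - 1)/(t + 4)*(6 + t)/8 = -(-1 + t)/(4 + t)*(6 + t)/8 = -(-1 + t)*(6 + t)/(8*(4 + t)))
p(-7 - 1*42)/(29 + 16) = ((6 - (-7 - 1*42)² - 5*(-7 - 1*42))/(8*(4 + (-7 - 1*42))))/(29 + 16) = ((6 - (-7 - 42)² - 5*(-7 - 42))/(8*(4 + (-7 - 42))))/45 = ((6 - 1*(-49)² - 5*(-49))/(8*(4 - 49)))*(1/45) = ((⅛)*(6 - 1*2401 + 245)/(-45))*(1/45) = ((⅛)*(-1/45)*(6 - 2401 + 245))*(1/45) = ((⅛)*(-1/45)*(-2150))*(1/45) = (215/36)*(1/45) = 43/324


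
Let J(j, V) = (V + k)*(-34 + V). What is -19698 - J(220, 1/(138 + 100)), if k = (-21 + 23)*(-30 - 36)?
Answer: -1369952277/56644 ≈ -24185.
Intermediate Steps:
k = -132 (k = 2*(-66) = -132)
J(j, V) = (-132 + V)*(-34 + V) (J(j, V) = (V - 132)*(-34 + V) = (-132 + V)*(-34 + V))
-19698 - J(220, 1/(138 + 100)) = -19698 - (4488 + (1/(138 + 100))**2 - 166/(138 + 100)) = -19698 - (4488 + (1/238)**2 - 166/238) = -19698 - (4488 + (1/238)**2 - 166*1/238) = -19698 - (4488 + 1/56644 - 83/119) = -19698 - 1*254178765/56644 = -19698 - 254178765/56644 = -1369952277/56644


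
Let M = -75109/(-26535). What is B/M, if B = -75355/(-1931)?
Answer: 1999544925/145035479 ≈ 13.787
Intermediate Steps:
B = 75355/1931 (B = -75355*(-1/1931) = 75355/1931 ≈ 39.024)
M = 75109/26535 (M = -75109*(-1/26535) = 75109/26535 ≈ 2.8306)
B/M = 75355/(1931*(75109/26535)) = (75355/1931)*(26535/75109) = 1999544925/145035479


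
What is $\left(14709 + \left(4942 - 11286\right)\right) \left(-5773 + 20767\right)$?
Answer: $125424810$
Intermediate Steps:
$\left(14709 + \left(4942 - 11286\right)\right) \left(-5773 + 20767\right) = \left(14709 + \left(4942 - 11286\right)\right) 14994 = \left(14709 - 6344\right) 14994 = 8365 \cdot 14994 = 125424810$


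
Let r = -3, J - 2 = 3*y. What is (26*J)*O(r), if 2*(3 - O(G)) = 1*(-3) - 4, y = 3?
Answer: 1859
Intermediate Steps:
J = 11 (J = 2 + 3*3 = 2 + 9 = 11)
O(G) = 13/2 (O(G) = 3 - (1*(-3) - 4)/2 = 3 - (-3 - 4)/2 = 3 - ½*(-7) = 3 + 7/2 = 13/2)
(26*J)*O(r) = (26*11)*(13/2) = 286*(13/2) = 1859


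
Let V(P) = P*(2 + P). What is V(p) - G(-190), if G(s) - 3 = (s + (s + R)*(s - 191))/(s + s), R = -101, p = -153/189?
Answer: 48146081/167580 ≈ 287.30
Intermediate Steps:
p = -17/21 (p = -153*1/189 = -17/21 ≈ -0.80952)
G(s) = 3 + (s + (-191 + s)*(-101 + s))/(2*s) (G(s) = 3 + (s + (s - 101)*(s - 191))/(s + s) = 3 + (s + (-101 + s)*(-191 + s))/((2*s)) = 3 + (s + (-191 + s)*(-101 + s))*(1/(2*s)) = 3 + (s + (-191 + s)*(-101 + s))/(2*s))
V(p) - G(-190) = -17*(2 - 17/21)/21 - (19291 - 1*(-190)*(285 - 1*(-190)))/(2*(-190)) = -17/21*25/21 - (-1)*(19291 - 1*(-190)*(285 + 190))/(2*190) = -425/441 - (-1)*(19291 - 1*(-190)*475)/(2*190) = -425/441 - (-1)*(19291 + 90250)/(2*190) = -425/441 - (-1)*109541/(2*190) = -425/441 - 1*(-109541/380) = -425/441 + 109541/380 = 48146081/167580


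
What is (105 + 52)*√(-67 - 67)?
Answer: 157*I*√134 ≈ 1817.4*I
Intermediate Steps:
(105 + 52)*√(-67 - 67) = 157*√(-134) = 157*(I*√134) = 157*I*√134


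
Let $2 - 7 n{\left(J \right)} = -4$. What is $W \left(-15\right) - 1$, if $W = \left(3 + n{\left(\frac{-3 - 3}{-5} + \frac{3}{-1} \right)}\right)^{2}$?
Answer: $- \frac{10984}{49} \approx -224.16$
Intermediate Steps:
$n{\left(J \right)} = \frac{6}{7}$ ($n{\left(J \right)} = \frac{2}{7} - - \frac{4}{7} = \frac{2}{7} + \frac{4}{7} = \frac{6}{7}$)
$W = \frac{729}{49}$ ($W = \left(3 + \frac{6}{7}\right)^{2} = \left(\frac{27}{7}\right)^{2} = \frac{729}{49} \approx 14.878$)
$W \left(-15\right) - 1 = \frac{729}{49} \left(-15\right) - 1 = - \frac{10935}{49} - 1 = - \frac{10984}{49}$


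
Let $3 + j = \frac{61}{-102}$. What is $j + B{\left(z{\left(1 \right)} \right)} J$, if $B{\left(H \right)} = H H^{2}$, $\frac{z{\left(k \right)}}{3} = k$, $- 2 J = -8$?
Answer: $\frac{10649}{102} \approx 104.4$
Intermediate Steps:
$J = 4$ ($J = \left(- \frac{1}{2}\right) \left(-8\right) = 4$)
$z{\left(k \right)} = 3 k$
$B{\left(H \right)} = H^{3}$
$j = - \frac{367}{102}$ ($j = -3 + \frac{61}{-102} = -3 + 61 \left(- \frac{1}{102}\right) = -3 - \frac{61}{102} = - \frac{367}{102} \approx -3.598$)
$j + B{\left(z{\left(1 \right)} \right)} J = - \frac{367}{102} + \left(3 \cdot 1\right)^{3} \cdot 4 = - \frac{367}{102} + 3^{3} \cdot 4 = - \frac{367}{102} + 27 \cdot 4 = - \frac{367}{102} + 108 = \frac{10649}{102}$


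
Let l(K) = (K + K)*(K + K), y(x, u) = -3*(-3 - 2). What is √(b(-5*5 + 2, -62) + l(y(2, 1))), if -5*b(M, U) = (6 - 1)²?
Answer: √895 ≈ 29.917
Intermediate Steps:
y(x, u) = 15 (y(x, u) = -3*(-5) = 15)
l(K) = 4*K² (l(K) = (2*K)*(2*K) = 4*K²)
b(M, U) = -5 (b(M, U) = -(6 - 1)²/5 = -⅕*5² = -⅕*25 = -5)
√(b(-5*5 + 2, -62) + l(y(2, 1))) = √(-5 + 4*15²) = √(-5 + 4*225) = √(-5 + 900) = √895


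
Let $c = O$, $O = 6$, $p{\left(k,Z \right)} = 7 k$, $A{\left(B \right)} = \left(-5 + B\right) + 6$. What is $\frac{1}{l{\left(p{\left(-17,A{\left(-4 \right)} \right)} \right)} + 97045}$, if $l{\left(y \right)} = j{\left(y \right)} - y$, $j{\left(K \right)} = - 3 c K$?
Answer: $\frac{1}{99306} \approx 1.007 \cdot 10^{-5}$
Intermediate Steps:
$A{\left(B \right)} = 1 + B$
$c = 6$
$j{\left(K \right)} = - 18 K$ ($j{\left(K \right)} = \left(-3\right) 6 K = - 18 K$)
$l{\left(y \right)} = - 19 y$ ($l{\left(y \right)} = - 18 y - y = - 19 y$)
$\frac{1}{l{\left(p{\left(-17,A{\left(-4 \right)} \right)} \right)} + 97045} = \frac{1}{- 19 \cdot 7 \left(-17\right) + 97045} = \frac{1}{\left(-19\right) \left(-119\right) + 97045} = \frac{1}{2261 + 97045} = \frac{1}{99306}$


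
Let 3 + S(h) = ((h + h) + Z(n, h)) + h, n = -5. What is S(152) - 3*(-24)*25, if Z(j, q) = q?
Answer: 2405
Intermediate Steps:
S(h) = -3 + 4*h (S(h) = -3 + (((h + h) + h) + h) = -3 + ((2*h + h) + h) = -3 + (3*h + h) = -3 + 4*h)
S(152) - 3*(-24)*25 = (-3 + 4*152) - 3*(-24)*25 = (-3 + 608) + 72*25 = 605 + 1800 = 2405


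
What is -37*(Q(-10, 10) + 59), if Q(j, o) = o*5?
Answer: -4033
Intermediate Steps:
Q(j, o) = 5*o
-37*(Q(-10, 10) + 59) = -37*(5*10 + 59) = -37*(50 + 59) = -37*109 = -4033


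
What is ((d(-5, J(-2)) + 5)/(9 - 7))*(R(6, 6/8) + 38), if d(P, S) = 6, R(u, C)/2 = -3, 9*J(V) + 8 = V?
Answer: 176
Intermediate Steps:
J(V) = -8/9 + V/9
R(u, C) = -6 (R(u, C) = 2*(-3) = -6)
((d(-5, J(-2)) + 5)/(9 - 7))*(R(6, 6/8) + 38) = ((6 + 5)/(9 - 7))*(-6 + 38) = (11/2)*32 = 176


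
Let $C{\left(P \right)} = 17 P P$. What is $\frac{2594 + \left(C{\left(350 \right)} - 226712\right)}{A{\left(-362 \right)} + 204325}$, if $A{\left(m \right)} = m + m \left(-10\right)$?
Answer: $\frac{1858382}{207583} \approx 8.9525$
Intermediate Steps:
$C{\left(P \right)} = 17 P^{2}$
$A{\left(m \right)} = - 9 m$ ($A{\left(m \right)} = m - 10 m = - 9 m$)
$\frac{2594 + \left(C{\left(350 \right)} - 226712\right)}{A{\left(-362 \right)} + 204325} = \frac{2594 + \left(17 \cdot 350^{2} - 226712\right)}{\left(-9\right) \left(-362\right) + 204325} = \frac{2594 + \left(17 \cdot 122500 - 226712\right)}{3258 + 204325} = \frac{2594 + \left(2082500 - 226712\right)}{207583} = \left(2594 + 1855788\right) \frac{1}{207583} = 1858382 \cdot \frac{1}{207583} = \frac{1858382}{207583}$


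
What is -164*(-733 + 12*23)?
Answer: 74948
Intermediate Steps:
-164*(-733 + 12*23) = -164*(-733 + 276) = -164*(-457) = 74948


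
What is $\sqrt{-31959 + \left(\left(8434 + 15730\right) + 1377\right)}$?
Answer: $i \sqrt{6418} \approx 80.112 i$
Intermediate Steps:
$\sqrt{-31959 + \left(\left(8434 + 15730\right) + 1377\right)} = \sqrt{-31959 + \left(24164 + 1377\right)} = \sqrt{-31959 + 25541} = \sqrt{-6418} = i \sqrt{6418}$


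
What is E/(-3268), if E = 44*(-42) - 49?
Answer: 1897/3268 ≈ 0.58048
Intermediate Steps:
E = -1897 (E = -1848 - 49 = -1897)
E/(-3268) = -1897/(-3268) = -1897*(-1/3268) = 1897/3268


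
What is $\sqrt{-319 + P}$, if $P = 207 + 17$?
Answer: $i \sqrt{95} \approx 9.7468 i$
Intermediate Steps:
$P = 224$
$\sqrt{-319 + P} = \sqrt{-319 + 224} = \sqrt{-95} = i \sqrt{95}$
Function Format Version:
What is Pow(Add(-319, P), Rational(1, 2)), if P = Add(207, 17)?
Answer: Mul(I, Pow(95, Rational(1, 2))) ≈ Mul(9.7468, I)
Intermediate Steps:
P = 224
Pow(Add(-319, P), Rational(1, 2)) = Pow(Add(-319, 224), Rational(1, 2)) = Pow(-95, Rational(1, 2)) = Mul(I, Pow(95, Rational(1, 2)))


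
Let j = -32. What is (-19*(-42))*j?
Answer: -25536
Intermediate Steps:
(-19*(-42))*j = -19*(-42)*(-32) = 798*(-32) = -25536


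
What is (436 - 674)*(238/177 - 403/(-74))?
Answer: -10584217/6549 ≈ -1616.2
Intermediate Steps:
(436 - 674)*(238/177 - 403/(-74)) = -238*(238*(1/177) - 403*(-1/74)) = -238*(238/177 + 403/74) = -238*88943/13098 = -10584217/6549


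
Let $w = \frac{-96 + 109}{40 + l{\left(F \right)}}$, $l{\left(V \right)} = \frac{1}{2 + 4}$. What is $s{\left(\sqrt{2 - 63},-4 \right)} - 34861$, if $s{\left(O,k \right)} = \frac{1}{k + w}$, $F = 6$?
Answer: $- \frac{30887087}{886} \approx -34861.0$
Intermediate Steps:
$l{\left(V \right)} = \frac{1}{6}$
$w = \frac{78}{241}$ ($w = \frac{-96 + 109}{40 + \frac{1}{6}} = \frac{13}{\frac{241}{6}} = 13 \cdot \frac{6}{241} = \frac{78}{241} \approx 0.32365$)
$s{\left(O,k \right)} = \frac{1}{\frac{78}{241} + k}$ ($s{\left(O,k \right)} = \frac{1}{k + \frac{78}{241}} = \frac{1}{\frac{78}{241} + k}$)
$s{\left(\sqrt{2 - 63},-4 \right)} - 34861 = \frac{241}{78 + 241 \left(-4\right)} - 34861 = \frac{241}{78 - 964} - 34861 = \frac{241}{-886} - 34861 = 241 \left(- \frac{1}{886}\right) - 34861 = - \frac{241}{886} - 34861 = - \frac{30887087}{886}$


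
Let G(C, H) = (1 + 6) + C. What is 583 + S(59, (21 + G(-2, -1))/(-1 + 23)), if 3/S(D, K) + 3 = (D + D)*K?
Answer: 875116/1501 ≈ 583.02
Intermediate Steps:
G(C, H) = 7 + C
S(D, K) = 3/(-3 + 2*D*K) (S(D, K) = 3/(-3 + (D + D)*K) = 3/(-3 + (2*D)*K) = 3/(-3 + 2*D*K))
583 + S(59, (21 + G(-2, -1))/(-1 + 23)) = 583 + 3/(-3 + 2*59*((21 + (7 - 2))/(-1 + 23))) = 583 + 3/(-3 + 2*59*((21 + 5)/22)) = 583 + 3/(-3 + 2*59*(26*(1/22))) = 583 + 3/(-3 + 2*59*(13/11)) = 583 + 3/(-3 + 1534/11) = 583 + 3/(1501/11) = 583 + 3*(11/1501) = 583 + 33/1501 = 875116/1501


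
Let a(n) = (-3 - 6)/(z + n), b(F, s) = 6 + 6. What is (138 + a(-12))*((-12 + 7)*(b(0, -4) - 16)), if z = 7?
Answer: 2796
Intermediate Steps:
b(F, s) = 12
a(n) = -9/(7 + n) (a(n) = (-3 - 6)/(7 + n) = -9/(7 + n))
(138 + a(-12))*((-12 + 7)*(b(0, -4) - 16)) = (138 - 9/(7 - 12))*((-12 + 7)*(12 - 16)) = (138 - 9/(-5))*(-5*(-4)) = (138 - 9*(-⅕))*20 = (138 + 9/5)*20 = (699/5)*20 = 2796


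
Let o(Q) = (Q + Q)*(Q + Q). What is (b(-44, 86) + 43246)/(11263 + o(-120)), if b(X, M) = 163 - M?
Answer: 43323/68863 ≈ 0.62912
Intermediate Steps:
o(Q) = 4*Q**2 (o(Q) = (2*Q)*(2*Q) = 4*Q**2)
(b(-44, 86) + 43246)/(11263 + o(-120)) = ((163 - 1*86) + 43246)/(11263 + 4*(-120)**2) = ((163 - 86) + 43246)/(11263 + 4*14400) = (77 + 43246)/(11263 + 57600) = 43323/68863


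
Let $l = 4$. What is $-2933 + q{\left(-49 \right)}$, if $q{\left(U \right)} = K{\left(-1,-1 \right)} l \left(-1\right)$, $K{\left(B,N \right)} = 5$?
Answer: $-2953$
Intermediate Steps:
$q{\left(U \right)} = -20$ ($q{\left(U \right)} = 5 \cdot 4 \left(-1\right) = 20 \left(-1\right) = -20$)
$-2933 + q{\left(-49 \right)} = -2933 - 20 = -2953$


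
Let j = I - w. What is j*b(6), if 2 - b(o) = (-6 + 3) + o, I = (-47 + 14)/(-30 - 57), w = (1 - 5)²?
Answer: 453/29 ≈ 15.621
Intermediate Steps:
w = 16 (w = (-4)² = 16)
I = 11/29 (I = -33/(-87) = -33*(-1/87) = 11/29 ≈ 0.37931)
b(o) = 5 - o (b(o) = 2 - ((-6 + 3) + o) = 2 - (-3 + o) = 2 + (3 - o) = 5 - o)
j = -453/29 (j = 11/29 - 1*16 = 11/29 - 16 = -453/29 ≈ -15.621)
j*b(6) = -453*(5 - 1*6)/29 = -453*(5 - 6)/29 = -453/29*(-1) = 453/29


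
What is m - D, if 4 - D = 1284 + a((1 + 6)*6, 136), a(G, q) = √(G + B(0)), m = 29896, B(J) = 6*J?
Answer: 31176 + √42 ≈ 31182.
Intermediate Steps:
a(G, q) = √G (a(G, q) = √(G + 6*0) = √(G + 0) = √G)
D = -1280 - √42 (D = 4 - (1284 + √((1 + 6)*6)) = 4 - (1284 + √(7*6)) = 4 - (1284 + √42) = 4 + (-1284 - √42) = -1280 - √42 ≈ -1286.5)
m - D = 29896 - (-1280 - √42) = 29896 + (1280 + √42) = 31176 + √42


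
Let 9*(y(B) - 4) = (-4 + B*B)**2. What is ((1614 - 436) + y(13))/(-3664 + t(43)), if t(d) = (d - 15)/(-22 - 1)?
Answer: -96761/84300 ≈ -1.1478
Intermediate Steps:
y(B) = 4 + (-4 + B**2)**2/9 (y(B) = 4 + (-4 + B*B)**2/9 = 4 + (-4 + B**2)**2/9)
t(d) = 15/23 - d/23 (t(d) = (-15 + d)/(-23) = (-15 + d)*(-1/23) = 15/23 - d/23)
((1614 - 436) + y(13))/(-3664 + t(43)) = ((1614 - 436) + (4 + (-4 + 13**2)**2/9))/(-3664 + (15/23 - 1/23*43)) = (1178 + (4 + (-4 + 169)**2/9))/(-3664 + (15/23 - 43/23)) = (1178 + (4 + (1/9)*165**2))/(-3664 - 28/23) = (1178 + (4 + (1/9)*27225))/(-84300/23) = (1178 + (4 + 3025))*(-23/84300) = (1178 + 3029)*(-23/84300) = 4207*(-23/84300) = -96761/84300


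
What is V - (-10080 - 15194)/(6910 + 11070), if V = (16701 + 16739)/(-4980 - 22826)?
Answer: 25379411/124987970 ≈ 0.20305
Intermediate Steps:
V = -16720/13903 (V = 33440/(-27806) = 33440*(-1/27806) = -16720/13903 ≈ -1.2026)
V - (-10080 - 15194)/(6910 + 11070) = -16720/13903 - (-10080 - 15194)/(6910 + 11070) = -16720/13903 - (-25274)/17980 = -16720/13903 - 1*(-12637/8990) = -16720/13903 + 12637/8990 = 25379411/124987970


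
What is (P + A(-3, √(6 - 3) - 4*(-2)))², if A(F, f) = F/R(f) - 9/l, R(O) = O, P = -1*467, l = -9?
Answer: 809402527/3721 - 170700*√3/3721 ≈ 2.1744e+5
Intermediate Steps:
P = -467
A(F, f) = 1 + F/f (A(F, f) = F/f - 9/(-9) = F/f - 9*(-⅑) = F/f + 1 = 1 + F/f)
(P + A(-3, √(6 - 3) - 4*(-2)))² = (-467 + (-3 + (√(6 - 3) - 4*(-2)))/(√(6 - 3) - 4*(-2)))² = (-467 + (-3 + (√3 + 8))/(√3 + 8))² = (-467 + (-3 + (8 + √3))/(8 + √3))² = (-467 + (5 + √3)/(8 + √3))²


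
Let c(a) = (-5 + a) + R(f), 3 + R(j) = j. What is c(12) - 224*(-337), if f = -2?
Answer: 75490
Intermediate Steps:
R(j) = -3 + j
c(a) = -10 + a (c(a) = (-5 + a) + (-3 - 2) = (-5 + a) - 5 = -10 + a)
c(12) - 224*(-337) = (-10 + 12) - 224*(-337) = 2 + 75488 = 75490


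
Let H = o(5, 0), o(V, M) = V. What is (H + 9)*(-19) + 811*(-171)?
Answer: -138947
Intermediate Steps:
H = 5
(H + 9)*(-19) + 811*(-171) = (5 + 9)*(-19) + 811*(-171) = 14*(-19) - 138681 = -266 - 138681 = -138947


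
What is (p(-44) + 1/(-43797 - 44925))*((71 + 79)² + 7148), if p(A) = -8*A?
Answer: 462955639832/44361 ≈ 1.0436e+7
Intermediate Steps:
(p(-44) + 1/(-43797 - 44925))*((71 + 79)² + 7148) = (-8*(-44) + 1/(-43797 - 44925))*((71 + 79)² + 7148) = (352 + 1/(-88722))*(150² + 7148) = (352 - 1/88722)*(22500 + 7148) = (31230143/88722)*29648 = 462955639832/44361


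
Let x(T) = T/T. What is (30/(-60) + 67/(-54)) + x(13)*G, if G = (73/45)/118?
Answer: -27511/15930 ≈ -1.7270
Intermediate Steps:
G = 73/5310 (G = (73*(1/45))*(1/118) = (73/45)*(1/118) = 73/5310 ≈ 0.013748)
x(T) = 1
(30/(-60) + 67/(-54)) + x(13)*G = (30/(-60) + 67/(-54)) + 1*(73/5310) = (30*(-1/60) + 67*(-1/54)) + 73/5310 = (-½ - 67/54) + 73/5310 = -47/27 + 73/5310 = -27511/15930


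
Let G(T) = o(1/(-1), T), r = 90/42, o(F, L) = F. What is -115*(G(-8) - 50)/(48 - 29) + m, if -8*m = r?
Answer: 328155/1064 ≈ 308.42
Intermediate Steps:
r = 15/7 (r = 90*(1/42) = 15/7 ≈ 2.1429)
G(T) = -1 (G(T) = 1/(-1) = 1*(-1) = -1)
m = -15/56 (m = -1/8*15/7 = -15/56 ≈ -0.26786)
-115*(G(-8) - 50)/(48 - 29) + m = -115*(-1 - 50)/(48 - 29) - 15/56 = -(-5865)/19 - 15/56 = -115*(-51/19) - 15/56 = 5865/19 - 15/56 = 328155/1064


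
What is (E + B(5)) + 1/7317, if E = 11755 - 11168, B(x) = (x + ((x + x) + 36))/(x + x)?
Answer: 43323967/73170 ≈ 592.10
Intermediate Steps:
B(x) = (36 + 3*x)/(2*x) (B(x) = (x + (2*x + 36))/((2*x)) = (x + (36 + 2*x))*(1/(2*x)) = (36 + 3*x)*(1/(2*x)) = (36 + 3*x)/(2*x))
E = 587
(E + B(5)) + 1/7317 = (587 + (3/2 + 18/5)) + 1/7317 = (587 + 51/10) + 1/7317 = 5921/10 + 1/7317 = 43323967/73170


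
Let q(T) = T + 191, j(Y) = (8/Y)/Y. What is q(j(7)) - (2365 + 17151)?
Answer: -946917/49 ≈ -19325.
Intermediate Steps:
j(Y) = 8/Y²
q(T) = 191 + T
q(j(7)) - (2365 + 17151) = (191 + 8/7²) - (2365 + 17151) = (191 + 8*(1/49)) - 1*19516 = (191 + 8/49) - 19516 = 9367/49 - 19516 = -946917/49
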